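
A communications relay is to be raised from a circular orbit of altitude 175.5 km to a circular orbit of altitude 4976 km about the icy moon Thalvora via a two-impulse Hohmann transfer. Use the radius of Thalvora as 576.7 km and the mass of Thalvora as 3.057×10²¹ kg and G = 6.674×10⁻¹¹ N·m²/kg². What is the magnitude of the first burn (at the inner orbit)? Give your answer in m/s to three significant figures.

μ = GM = 6.674×10⁻¹¹ × 3.057×10²¹ = 2.040×10¹¹ m³/s².
r₁ = 576.7 + 175.5 = 752.20 km = 7.5220×10⁵ m.
r₂ = 576.7 + 4976 = 5552.7 km = 5.5527×10⁶ m.
Transfer ellipse a_t = (r₁ + r₂)/2 = 3.152×10⁶ m.
At r₁: circular v_c1 = √(μ/r₁) = 520.8 m/s; transfer-periapsis v_p = √[μ(2/r₁ − 1/a_t)] = 691.2 m/s.
Δv₁ = v_p − v_c1 = 170.4 m/s.

Δv ≈ 170 m/s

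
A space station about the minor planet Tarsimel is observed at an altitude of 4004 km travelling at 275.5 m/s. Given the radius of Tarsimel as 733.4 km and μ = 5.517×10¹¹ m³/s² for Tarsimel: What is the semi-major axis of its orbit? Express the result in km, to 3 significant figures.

a ≈ 3510 km

r = 733.4 + 4004 = 4737.4 km = 4.737×10⁶ m.
Vis-viva rearranged: 1/a = 2/r − v²/μ = 4.222×10⁻⁷ − 1.376×10⁻⁷ = 2.846×10⁻⁷ m⁻¹.
a = 3.514×10⁶ m = 3513.7 km.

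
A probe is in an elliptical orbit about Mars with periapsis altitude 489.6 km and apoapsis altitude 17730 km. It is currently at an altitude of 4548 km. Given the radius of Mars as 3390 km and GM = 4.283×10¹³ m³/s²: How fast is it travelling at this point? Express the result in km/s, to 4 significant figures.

r_p = 3390 + 489.6 = 3879.6 km = 3.8796×10⁶ m.
r_a = 3390 + 17730 = 21120 km = 2.1120×10⁷ m.
r = 3390 + 4548 = 7938.0 km = 7.938×10⁶ m.
Semi-major axis a = (r_p + r_a)/2 = 12500 km = 1.250×10⁷ m.
Vis-viva: v² = μ(2/r − 1/a) = 4.283×10¹³ × (2.520×10⁻⁷ − 8.000×10⁻⁸) = 7.365×10⁶ m²/s².
v = 2714 m/s = 2.714 km/s.

v ≈ 2.714 km/s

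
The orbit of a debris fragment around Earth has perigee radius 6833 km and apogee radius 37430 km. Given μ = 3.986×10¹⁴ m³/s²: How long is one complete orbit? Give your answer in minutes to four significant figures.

T ≈ 546.1 minutes

Semi-major axis a = (r_p + r_a)/2 = (6833.0 + 37430)/2 = 22132 km = 2.213×10⁷ m.
By Kepler's third law T = 2π√(a³/μ) = 2π × 5.215×10³ = 3.277×10⁴ s.
= 546.1 minutes.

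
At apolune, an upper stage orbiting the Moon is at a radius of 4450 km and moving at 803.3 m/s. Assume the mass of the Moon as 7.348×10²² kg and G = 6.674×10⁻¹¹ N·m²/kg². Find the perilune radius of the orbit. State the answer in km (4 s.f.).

perilune radius ≈ 1842 km

μ = GM = 6.674×10⁻¹¹ × 7.348×10²² = 4.904×10¹² m³/s².
r_a = 4.450×10⁶ m.
Specific energy ε = v²/2 − μ/r = -7.794×10⁵ J/kg, so a = −μ/(2ε) = 3.146×10⁶ m.
The apsides satisfy r_p + r_a = 2a, so the perilune radius is 2a − r_a = 1.842×10⁶ m = 1842.2 km.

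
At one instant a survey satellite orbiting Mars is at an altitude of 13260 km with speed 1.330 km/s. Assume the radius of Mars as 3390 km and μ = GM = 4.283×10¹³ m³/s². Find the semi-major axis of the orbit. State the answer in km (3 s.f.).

r = 3390 + 13260 = 16650 km = 1.665×10⁷ m.
Specific orbital energy ε = v²/2 − μ/r = (1330)²/2 − 4.283×10¹³/1.665×10⁷ = -1.688×10⁶ J/kg.
Since ε = −μ/(2a), a = −μ/(2ε) = 1.269×10⁷ m = 12687 km.

a ≈ 12700 km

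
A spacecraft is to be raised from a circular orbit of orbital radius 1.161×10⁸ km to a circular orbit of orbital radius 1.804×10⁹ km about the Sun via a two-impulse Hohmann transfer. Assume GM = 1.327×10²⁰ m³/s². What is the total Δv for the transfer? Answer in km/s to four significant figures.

r₁ = 1.161×10⁸ km = 1.161×10¹¹ m.
r₂ = 1.804×10⁹ km = 1.804×10¹² m.
Transfer ellipse a_t = (r₁ + r₂)/2 = 9.600×10¹¹ m.
At r₁: circular v_c1 = √(μ/r₁) = 33810 m/s; transfer-perihelion v_p = √[μ(2/r₁ − 1/a_t)] = 46340 m/s.
Δv₁ = v_p − v_c1 = 12540 m/s.
At r₂: circular v_c2 = √(μ/r₂) = 8577 m/s; transfer-aphelion v_a = √[μ(2/r₂ − 1/a_t)] = 2983 m/s.
Δv₂ = v_c2 − v_a = 5594 m/s.
Total Δv = Δv₁ + Δv₂ = 18130 m/s = 18.13 km/s.

Δv_total ≈ 18.13 km/s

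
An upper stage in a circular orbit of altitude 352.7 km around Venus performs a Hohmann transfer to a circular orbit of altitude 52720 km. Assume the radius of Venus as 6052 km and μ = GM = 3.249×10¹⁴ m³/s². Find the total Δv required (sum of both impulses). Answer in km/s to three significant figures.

r₁ = 6052 + 352.7 = 6404.7 km = 6.4047×10⁶ m.
r₂ = 6052 + 52720 = 58772 km = 5.8772×10⁷ m.
Transfer ellipse a_t = (r₁ + r₂)/2 = 3.259×10⁷ m.
At r₁: circular v_c1 = √(μ/r₁) = 7122 m/s; transfer-periapsis v_p = √[μ(2/r₁ − 1/a_t)] = 9565 m/s.
Δv₁ = v_p − v_c1 = 2442 m/s.
At r₂: circular v_c2 = √(μ/r₂) = 2351 m/s; transfer-apoapsis v_a = √[μ(2/r₂ − 1/a_t)] = 1042 m/s.
Δv₂ = v_c2 − v_a = 1309 m/s.
Total Δv = Δv₁ + Δv₂ = 3751 m/s = 3.751 km/s.

Δv_total ≈ 3.75 km/s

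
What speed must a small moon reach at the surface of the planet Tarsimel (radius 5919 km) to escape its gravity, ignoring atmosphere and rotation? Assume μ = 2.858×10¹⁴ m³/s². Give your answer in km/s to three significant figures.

r = R = 5.919×10⁶ m.
Escape speed v_esc = √(2μ/r) = √(2 × 2.858×10¹⁴ / 5.919×10⁶) = √(9.657×10⁷) = 9827 m/s.
= 9.827 km/s.

v_esc ≈ 9.83 km/s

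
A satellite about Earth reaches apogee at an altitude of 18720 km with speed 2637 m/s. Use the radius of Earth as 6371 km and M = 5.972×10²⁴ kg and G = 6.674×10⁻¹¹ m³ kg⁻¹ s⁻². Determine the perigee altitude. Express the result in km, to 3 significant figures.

perigee altitude ≈ 660 km

μ = GM = 6.674×10⁻¹¹ × 5.972×10²⁴ = 3.986×10¹⁴ m³/s².
r_a = 6371 + 18720 = 25091 km = 2.509×10⁷ m.
Specific energy ε = v²/2 − μ/r = -1.241×10⁷ J/kg, so a = −μ/(2ε) = 1.606×10⁷ m.
The apsides satisfy r_p + r_a = 2a, so the perigee radius is 2a − r_a = 7.031×10⁶ m = 7030.7 km.
Perigee altitude = 7030.7 − 6371 = 659.75 km.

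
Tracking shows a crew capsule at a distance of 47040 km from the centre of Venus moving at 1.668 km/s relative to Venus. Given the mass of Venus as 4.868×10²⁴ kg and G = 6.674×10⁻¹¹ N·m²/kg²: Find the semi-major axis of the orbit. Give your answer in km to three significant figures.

a ≈ 29500 km

μ = GM = 6.674×10⁻¹¹ × 4.868×10²⁴ = 3.249×10¹⁴ m³/s².
r = 4.704×10⁷ m.
Specific orbital energy ε = v²/2 − μ/r = (1668)²/2 − 3.249×10¹⁴/4.704×10⁷ = -5.516×10⁶ J/kg.
Since ε = −μ/(2a), a = −μ/(2ε) = 2.945×10⁷ m = 29452 km.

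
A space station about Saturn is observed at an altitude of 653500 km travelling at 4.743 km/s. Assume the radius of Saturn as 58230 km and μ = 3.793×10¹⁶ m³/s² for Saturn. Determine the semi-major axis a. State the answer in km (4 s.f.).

r = 58230 + 653500 = 7.1173×10⁵ km = 7.117×10⁸ m.
Vis-viva rearranged: 1/a = 2/r − v²/μ = 2.810×10⁻⁹ − 5.931×10⁻¹⁰ = 2.217×10⁻⁹ m⁻¹.
a = 4.511×10⁸ m = 4.5107×10⁵ km.

a ≈ 4.511×10⁵ km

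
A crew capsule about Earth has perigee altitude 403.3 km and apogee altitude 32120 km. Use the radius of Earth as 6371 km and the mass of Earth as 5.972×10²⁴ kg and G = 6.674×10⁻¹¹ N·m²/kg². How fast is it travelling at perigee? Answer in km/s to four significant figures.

μ = GM = 6.674×10⁻¹¹ × 5.972×10²⁴ = 3.986×10¹⁴ m³/s².
r_p = 6371 + 403.3 = 6774.3 km = 6.7743×10⁶ m.
r_a = 6371 + 32120 = 38491 km = 3.8491×10⁷ m.
Semi-major axis a = (r_p + r_a)/2 = 22633 km = 2.263×10⁷ m.
Vis-viva: v² = μ(2/r − 1/a) = 3.986×10¹⁴ × (2.952×10⁻⁷ − 4.418×10⁻⁸) = 1.001×10⁸ m²/s².
v = 10000 m/s = 10.00 km/s.

v ≈ 10.00 km/s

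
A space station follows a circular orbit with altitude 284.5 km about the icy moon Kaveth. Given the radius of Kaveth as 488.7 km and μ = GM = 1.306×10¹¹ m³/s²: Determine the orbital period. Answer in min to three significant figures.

r = 488.7 + 284.5 = 773.20 km = 7.7320×10⁵ m.
Kepler's third law: T = 2π√(r³/μ) = 2π√((7.732×10⁵)³ / 1.306×10¹¹).
r³/μ = 3.539×10⁶ s², so T = 2π × 1.881×10³ = 1.182×10⁴ s.
Converting: 1.182×10⁴ s ÷ 60.00 = 197.0 min.

T ≈ 197 min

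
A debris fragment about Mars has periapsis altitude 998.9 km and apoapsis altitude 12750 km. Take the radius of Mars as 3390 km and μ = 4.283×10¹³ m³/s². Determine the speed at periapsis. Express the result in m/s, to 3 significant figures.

r_p = 3390 + 998.9 = 4388.9 km = 4.3889×10⁶ m.
r_a = 3390 + 12750 = 16140 km = 1.6140×10⁷ m.
Semi-major axis a = (r_p + r_a)/2 = 10264 km = 1.026×10⁷ m.
Vis-viva: v² = μ(2/r − 1/a) = 4.283×10¹³ × (4.557×10⁻⁷ − 9.742×10⁻⁸) = 1.534×10⁷ m²/s².
v = 3917 m/s.

v ≈ 3920 m/s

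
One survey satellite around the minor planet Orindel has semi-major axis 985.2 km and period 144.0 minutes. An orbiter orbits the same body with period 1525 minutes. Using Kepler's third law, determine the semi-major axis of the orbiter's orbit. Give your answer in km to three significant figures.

a₂ ≈ 4750 km

Kepler's third law: a³ ∝ T², so a₂ = a₁ (T₂/T₁)^(2/3).
T₂/T₁ = 10.59, (T₂/T₁)^(2/3) = 4.822.
a₂ = 985.2 × 4.822 = 4751 km.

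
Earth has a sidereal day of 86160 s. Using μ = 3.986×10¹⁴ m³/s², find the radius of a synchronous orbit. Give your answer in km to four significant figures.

A synchronous orbit has period T, so by Kepler's third law a = (μT²/4π²)^(1/3).
μT²/4π² = 3.986×10¹⁴ × (8.616×10⁴)² / 39.48 = 7.495×10²² m³.
a = 4.216×10⁷ m = 42163 km.

r_sync ≈ 42160 km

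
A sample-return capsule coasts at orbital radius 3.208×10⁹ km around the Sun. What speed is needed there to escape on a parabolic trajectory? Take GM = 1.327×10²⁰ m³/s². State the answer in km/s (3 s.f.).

v_esc ≈ 9.10 km/s

r = 3.208×10⁹ km = 3.208×10¹² m.
Escape speed v_esc = √(2μ/r) = √(2 × 1.327×10²⁰ / 3.208×10¹²) = √(8.273×10⁷) = 9096 m/s.
= 9.096 km/s.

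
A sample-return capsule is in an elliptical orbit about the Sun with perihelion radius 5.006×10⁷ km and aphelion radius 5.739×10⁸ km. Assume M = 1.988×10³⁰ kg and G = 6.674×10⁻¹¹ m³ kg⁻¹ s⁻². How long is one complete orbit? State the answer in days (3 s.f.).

μ = GM = 6.674×10⁻¹¹ × 1.988×10³⁰ = 1.327×10²⁰ m³/s².
Semi-major axis a = (r_p + r_a)/2 = (5.0060×10⁷ + 5.7390×10⁸)/2 = 3.1198×10⁸ km = 3.120×10¹¹ m.
By Kepler's third law T = 2π√(a³/μ) = 2π × 1.513×10⁷ = 9.505×10⁷ s.
= 1100 days.

T ≈ 1100 days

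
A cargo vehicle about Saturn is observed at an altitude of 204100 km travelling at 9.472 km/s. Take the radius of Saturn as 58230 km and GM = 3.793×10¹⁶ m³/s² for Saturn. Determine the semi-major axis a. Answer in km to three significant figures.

r = 58230 + 204100 = 2.6233×10⁵ km = 2.623×10⁸ m.
Specific orbital energy ε = v²/2 − μ/r = (9472)²/2 − 3.793×10¹⁶/2.623×10⁸ = -9.973×10⁷ J/kg.
Since ε = −μ/(2a), a = −μ/(2ε) = 1.902×10⁸ m = 1.9016×10⁵ km.

a ≈ 1.90×10⁵ km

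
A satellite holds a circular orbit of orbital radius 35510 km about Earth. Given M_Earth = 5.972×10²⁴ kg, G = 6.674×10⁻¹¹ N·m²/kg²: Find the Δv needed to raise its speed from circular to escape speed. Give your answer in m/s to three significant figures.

μ = GM = 6.674×10⁻¹¹ × 5.972×10²⁴ = 3.986×10¹⁴ m³/s².
r = 35510 km = 3.551×10⁷ m.
Circular speed v_c = √(μ/r) = 3350 m/s.
Escape speed v_esc = √(2μ/r) = √2 × v_c = 4738 m/s.
Δv = v_esc − v_c = 1388 m/s.

Δv ≈ 1390 m/s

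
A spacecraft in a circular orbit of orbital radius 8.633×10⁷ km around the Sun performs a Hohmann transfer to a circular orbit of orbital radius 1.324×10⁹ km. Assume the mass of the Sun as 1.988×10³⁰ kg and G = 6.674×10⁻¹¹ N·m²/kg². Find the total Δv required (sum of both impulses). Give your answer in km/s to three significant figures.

μ = GM = 6.674×10⁻¹¹ × 1.988×10³⁰ = 1.327×10²⁰ m³/s².
r₁ = 8.633×10⁷ km = 8.633×10¹⁰ m.
r₂ = 1.324×10⁹ km = 1.324×10¹² m.
Transfer ellipse a_t = (r₁ + r₂)/2 = 7.052×10¹¹ m.
At r₁: circular v_c1 = √(μ/r₁) = 39200 m/s; transfer-perihelion v_p = √[μ(2/r₁ − 1/a_t)] = 53720 m/s.
Δv₁ = v_p − v_c1 = 14510 m/s.
At r₂: circular v_c2 = √(μ/r₂) = 10010 m/s; transfer-aphelion v_a = √[μ(2/r₂ − 1/a_t)] = 3503 m/s.
Δv₂ = v_c2 − v_a = 6508 m/s.
Total Δv = Δv₁ + Δv₂ = 21020 m/s = 21.02 km/s.

Δv_total ≈ 21.0 km/s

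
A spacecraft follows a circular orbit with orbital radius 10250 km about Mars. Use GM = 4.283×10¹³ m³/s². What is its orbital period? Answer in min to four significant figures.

T ≈ 525.1 min

r = 10250 km = 1.025×10⁷ m.
Kepler's third law: T = 2π√(r³/μ) = 2π√((1.025×10⁷)³ / 4.283×10¹³).
r³/μ = 2.514×10⁷ s², so T = 2π × 5.014×10³ = 3.151×10⁴ s.
Converting: 3.151×10⁴ s ÷ 60.00 = 525.1 min.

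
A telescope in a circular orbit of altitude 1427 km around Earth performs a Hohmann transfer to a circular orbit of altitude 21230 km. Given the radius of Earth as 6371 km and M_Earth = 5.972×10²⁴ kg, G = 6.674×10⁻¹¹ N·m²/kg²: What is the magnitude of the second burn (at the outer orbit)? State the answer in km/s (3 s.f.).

μ = GM = 6.674×10⁻¹¹ × 5.972×10²⁴ = 3.986×10¹⁴ m³/s².
r₁ = 6371 + 1427 = 7798.0 km = 7.7980×10⁶ m.
r₂ = 6371 + 21230 = 27601 km = 2.7601×10⁷ m.
Transfer ellipse a_t = (r₁ + r₂)/2 = 1.770×10⁷ m.
At r₁: circular v_c1 = √(μ/r₁) = 7149 m/s; transfer-perigee v_p = √[μ(2/r₁ − 1/a_t)] = 8928 m/s.
At r₂: circular v_c2 = √(μ/r₂) = 3800 m/s; transfer-apogee v_a = √[μ(2/r₂ − 1/a_t)] = 2522 m/s.
Δv₂ = v_c2 − v_a = 1278 m/s.
= 1.278 km/s.

Δv ≈ 1.28 km/s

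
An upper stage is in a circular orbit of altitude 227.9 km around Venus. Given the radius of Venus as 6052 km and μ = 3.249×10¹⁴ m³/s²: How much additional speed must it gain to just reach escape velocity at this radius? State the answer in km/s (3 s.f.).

r = 6052 + 227.9 = 6279.9 km = 6.2799×10⁶ m.
Circular speed v_c = √(μ/r) = 7193 m/s.
Escape speed v_esc = √(2μ/r) = √2 × v_c = 10170 m/s.
Δv = v_esc − v_c = 2979 m/s = 2.979 km/s.

Δv ≈ 2.98 km/s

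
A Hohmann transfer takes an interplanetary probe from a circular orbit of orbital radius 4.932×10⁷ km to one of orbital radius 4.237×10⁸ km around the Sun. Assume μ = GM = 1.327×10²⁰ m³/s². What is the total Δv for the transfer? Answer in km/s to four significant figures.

Δv_total ≈ 27.17 km/s

r₁ = 4.932×10⁷ km = 4.932×10¹⁰ m.
r₂ = 4.237×10⁸ km = 4.237×10¹¹ m.
Transfer ellipse a_t = (r₁ + r₂)/2 = 2.365×10¹¹ m.
At r₁: circular v_c1 = √(μ/r₁) = 51870 m/s; transfer-perihelion v_p = √[μ(2/r₁ − 1/a_t)] = 69430 m/s.
Δv₁ = v_p − v_c1 = 17560 m/s.
At r₂: circular v_c2 = √(μ/r₂) = 17700 m/s; transfer-aphelion v_a = √[μ(2/r₂ − 1/a_t)] = 8082 m/s.
Δv₂ = v_c2 − v_a = 9616 m/s.
Total Δv = Δv₁ + Δv₂ = 27170 m/s = 27.17 km/s.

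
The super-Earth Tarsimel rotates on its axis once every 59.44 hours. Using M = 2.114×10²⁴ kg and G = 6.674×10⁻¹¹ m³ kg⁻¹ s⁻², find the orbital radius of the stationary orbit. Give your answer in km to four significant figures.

μ = GM = 6.674×10⁻¹¹ × 2.114×10²⁴ = 1.411×10¹⁴ m³/s².
T = 59.44 hours = 2.140×10⁵ s.
A synchronous orbit has period T, so by Kepler's third law a = (μT²/4π²)^(1/3).
μT²/4π² = 1.411×10¹⁴ × (2.140×10⁵)² / 39.48 = 1.636×10²³ m³.
a = 5.470×10⁷ m = 54697 km.

r_sync ≈ 54700 km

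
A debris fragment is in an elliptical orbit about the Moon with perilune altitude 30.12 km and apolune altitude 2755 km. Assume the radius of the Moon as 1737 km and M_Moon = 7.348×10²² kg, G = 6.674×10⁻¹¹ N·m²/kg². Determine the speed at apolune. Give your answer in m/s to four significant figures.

v ≈ 785.1 m/s

μ = GM = 6.674×10⁻¹¹ × 7.348×10²² = 4.904×10¹² m³/s².
r_p = 1737 + 30.12 = 1767.1 km = 1.7671×10⁶ m.
r_a = 1737 + 2755 = 4492.0 km = 4.4920×10⁶ m.
Semi-major axis a = (r_p + r_a)/2 = 3129.6 km = 3.130×10⁶ m.
Vis-viva: v² = μ(2/r − 1/a) = 4.904×10¹² × (4.452×10⁻⁷ − 3.195×10⁻⁷) = 6.165×10⁵ m²/s².
v = 785.1 m/s.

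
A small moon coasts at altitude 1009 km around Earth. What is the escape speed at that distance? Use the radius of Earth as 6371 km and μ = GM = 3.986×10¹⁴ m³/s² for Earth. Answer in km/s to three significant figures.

r = 6371 + 1009 = 7380.0 km = 7.3800×10⁶ m.
Escape speed v_esc = √(2μ/r) = √(2 × 3.986×10¹⁴ / 7.380×10⁶) = √(1.080×10⁸) = 10390 m/s.
= 10.39 km/s.

v_esc ≈ 10.4 km/s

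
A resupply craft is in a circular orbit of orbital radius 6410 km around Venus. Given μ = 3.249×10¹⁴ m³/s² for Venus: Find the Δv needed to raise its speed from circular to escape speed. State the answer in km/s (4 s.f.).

r = 6410 km = 6.410×10⁶ m.
Circular speed v_c = √(μ/r) = 7119 m/s.
Escape speed v_esc = √(2μ/r) = √2 × v_c = 10070 m/s.
Δv = v_esc − v_c = 2949 m/s = 2.949 km/s.

Δv ≈ 2.949 km/s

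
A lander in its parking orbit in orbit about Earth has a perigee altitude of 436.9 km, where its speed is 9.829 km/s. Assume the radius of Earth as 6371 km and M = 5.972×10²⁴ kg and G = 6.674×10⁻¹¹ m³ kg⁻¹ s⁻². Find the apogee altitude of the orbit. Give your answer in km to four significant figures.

μ = GM = 6.674×10⁻¹¹ × 5.972×10²⁴ = 3.986×10¹⁴ m³/s².
r_p = 6371 + 436.9 = 6807.9 km = 6.808×10⁶ m.
Specific energy ε = v²/2 − μ/r = -1.024×10⁷ J/kg, so a = −μ/(2ε) = 1.946×10⁷ m.
The apsides satisfy r_p + r_a = 2a, so the apogee radius is 2a − r_p = 3.211×10⁷ m = 32112 km.
Apogee altitude = 32112 − 6371 = 25741 km.

apogee altitude ≈ 25740 km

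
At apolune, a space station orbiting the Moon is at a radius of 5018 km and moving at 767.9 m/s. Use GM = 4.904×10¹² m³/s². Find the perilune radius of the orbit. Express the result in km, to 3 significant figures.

r_a = 5.018×10⁶ m.
Specific energy ε = v²/2 − μ/r = -6.824×10⁵ J/kg, so a = −μ/(2ε) = 3.593×10⁶ m.
The apsides satisfy r_p + r_a = 2a, so the perilune radius is 2a − r_a = 2.168×10⁶ m = 2167.9 km.

perilune radius ≈ 2170 km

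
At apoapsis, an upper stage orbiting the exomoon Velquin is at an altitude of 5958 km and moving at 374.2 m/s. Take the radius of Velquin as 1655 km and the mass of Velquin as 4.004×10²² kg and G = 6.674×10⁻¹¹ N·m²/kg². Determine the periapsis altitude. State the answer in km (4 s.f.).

periapsis altitude ≈ 241.8 km

μ = GM = 6.674×10⁻¹¹ × 4.004×10²² = 2.672×10¹² m³/s².
r_a = 1655 + 5958 = 7613.0 km = 7.613×10⁶ m.
Specific energy ε = v²/2 − μ/r = -2.810×10⁵ J/kg, so a = −μ/(2ε) = 4.755×10⁶ m.
The apsides satisfy r_p + r_a = 2a, so the periapsis radius is 2a − r_a = 1.897×10⁶ m = 1896.8 km.
Periapsis altitude = 1896.8 − 1655 = 241.82 km.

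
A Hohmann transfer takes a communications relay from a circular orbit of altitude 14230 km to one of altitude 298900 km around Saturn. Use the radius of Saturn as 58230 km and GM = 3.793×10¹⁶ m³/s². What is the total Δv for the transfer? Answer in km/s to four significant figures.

Δv_total ≈ 10.94 km/s

r₁ = 58230 + 14230 = 72460 km = 7.2460×10⁷ m.
r₂ = 58230 + 298900 = 357130 km = 3.5713×10⁸ m.
Transfer ellipse a_t = (r₁ + r₂)/2 = 2.148×10⁸ m.
At r₁: circular v_c1 = √(μ/r₁) = 22880 m/s; transfer-perikrone v_p = √[μ(2/r₁ − 1/a_t)] = 29500 m/s.
Δv₁ = v_p − v_c1 = 6622 m/s.
At r₂: circular v_c2 = √(μ/r₂) = 10310 m/s; transfer-apokrone v_a = √[μ(2/r₂ − 1/a_t)] = 5986 m/s.
Δv₂ = v_c2 − v_a = 4320 m/s.
Total Δv = Δv₁ + Δv₂ = 10940 m/s = 10.94 km/s.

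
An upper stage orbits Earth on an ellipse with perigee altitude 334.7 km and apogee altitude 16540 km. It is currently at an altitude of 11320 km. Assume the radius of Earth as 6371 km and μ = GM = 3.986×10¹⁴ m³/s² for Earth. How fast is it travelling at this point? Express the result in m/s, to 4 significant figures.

r_p = 6371 + 334.7 = 6705.7 km = 6.7057×10⁶ m.
r_a = 6371 + 16540 = 22911 km = 2.2911×10⁷ m.
r = 6371 + 11320 = 17691 km = 1.769×10⁷ m.
Semi-major axis a = (r_p + r_a)/2 = 14808 km = 1.481×10⁷ m.
Vis-viva: v² = μ(2/r − 1/a) = 3.986×10¹⁴ × (1.131×10⁻⁷ − 6.753×10⁻⁸) = 1.815×10⁷ m²/s².
v = 4260 m/s.

v ≈ 4260 m/s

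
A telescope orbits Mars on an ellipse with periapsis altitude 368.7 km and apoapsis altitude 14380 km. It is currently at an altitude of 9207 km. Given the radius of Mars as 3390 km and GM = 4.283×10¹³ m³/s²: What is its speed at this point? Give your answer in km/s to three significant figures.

r_p = 3390 + 368.7 = 3758.7 km = 3.7587×10⁶ m.
r_a = 3390 + 14380 = 17770 km = 1.7770×10⁷ m.
r = 3390 + 9207 = 12597 km = 1.260×10⁷ m.
Semi-major axis a = (r_p + r_a)/2 = 10764 km = 1.076×10⁷ m.
Vis-viva: v² = μ(2/r − 1/a) = 4.283×10¹³ × (1.588×10⁻⁷ − 9.290×10⁻⁸) = 2.821×10⁶ m²/s².
v = 1680 m/s = 1.680 km/s.

v ≈ 1.68 km/s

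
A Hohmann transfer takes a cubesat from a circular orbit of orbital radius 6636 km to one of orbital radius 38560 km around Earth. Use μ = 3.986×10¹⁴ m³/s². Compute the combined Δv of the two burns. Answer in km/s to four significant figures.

r₁ = 6636 km = 6.636×10⁶ m.
r₂ = 38560 km = 3.856×10⁷ m.
Transfer ellipse a_t = (r₁ + r₂)/2 = 2.260×10⁷ m.
At r₁: circular v_c1 = √(μ/r₁) = 7750 m/s; transfer-perigee v_p = √[μ(2/r₁ − 1/a_t)] = 10120 m/s.
Δv₁ = v_p − v_c1 = 2374 m/s.
At r₂: circular v_c2 = √(μ/r₂) = 3215 m/s; transfer-apogee v_a = √[μ(2/r₂ − 1/a_t)] = 1742 m/s.
Δv₂ = v_c2 − v_a = 1473 m/s.
Total Δv = Δv₁ + Δv₂ = 3847 m/s = 3.847 km/s.

Δv_total ≈ 3.847 km/s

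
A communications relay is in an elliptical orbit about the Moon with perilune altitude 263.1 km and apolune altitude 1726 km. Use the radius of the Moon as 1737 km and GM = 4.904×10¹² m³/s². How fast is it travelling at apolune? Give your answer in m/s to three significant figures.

r_p = 1737 + 263.1 = 2000.1 km = 2.0001×10⁶ m.
r_a = 1737 + 1726 = 3463.0 km = 3.4630×10⁶ m.
Semi-major axis a = (r_p + r_a)/2 = 2731.6 km = 2.732×10⁶ m.
Vis-viva: v² = μ(2/r − 1/a) = 4.904×10¹² × (5.775×10⁻⁷ − 3.661×10⁻⁷) = 1.037×10⁶ m²/s².
v = 1018 m/s.

v ≈ 1020 m/s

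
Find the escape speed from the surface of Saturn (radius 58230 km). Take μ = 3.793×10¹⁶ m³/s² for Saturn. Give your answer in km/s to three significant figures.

v_esc ≈ 36.1 km/s

r = R = 5.823×10⁷ m.
Escape speed v_esc = √(2μ/r) = √(2 × 3.793×10¹⁶ / 5.823×10⁷) = √(1.303×10⁹) = 36090 m/s.
= 36.09 km/s.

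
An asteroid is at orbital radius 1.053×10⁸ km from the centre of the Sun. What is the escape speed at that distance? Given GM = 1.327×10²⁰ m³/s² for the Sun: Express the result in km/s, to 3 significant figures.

r = 1.053×10⁸ km = 1.053×10¹¹ m.
Escape speed v_esc = √(2μ/r) = √(2 × 1.327×10²⁰ / 1.053×10¹¹) = √(2.520×10⁹) = 50200 m/s.
= 50.20 km/s.

v_esc ≈ 50.2 km/s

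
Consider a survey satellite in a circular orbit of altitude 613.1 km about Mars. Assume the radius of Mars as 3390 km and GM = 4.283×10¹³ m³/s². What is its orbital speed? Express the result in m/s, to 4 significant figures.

r = 3390 + 613.1 = 4003.1 km = 4.0031×10⁶ m.
For a circular orbit v = √(μ/r) = √(4.283×10¹³ / 4.003×10⁶) = √(1.070×10⁷) = 3271 m/s.

v ≈ 3271 m/s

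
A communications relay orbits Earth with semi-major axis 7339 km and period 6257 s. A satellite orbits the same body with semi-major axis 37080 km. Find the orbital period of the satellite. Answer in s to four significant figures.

Kepler's third law: T² ∝ a³, so T₂ = T₁ (a₂/a₁)^(3/2).
a₂/a₁ = 5.052, (a₂/a₁)^(3/2) = 11.36.
T₂ = 6257 × 11.36 = 71060 s.

T₂ ≈ 71060 s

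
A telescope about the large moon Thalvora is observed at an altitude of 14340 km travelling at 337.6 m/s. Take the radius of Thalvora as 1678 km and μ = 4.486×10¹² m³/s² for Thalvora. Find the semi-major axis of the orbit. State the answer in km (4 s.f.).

a ≈ 10060 km

r = 1678 + 14340 = 16018 km = 1.602×10⁷ m.
Specific orbital energy ε = v²/2 − μ/r = (337.6)²/2 − 4.486×10¹²/1.602×10⁷ = -2.231×10⁵ J/kg.
Since ε = −μ/(2a), a = −μ/(2ε) = 1.006×10⁷ m = 10055 km.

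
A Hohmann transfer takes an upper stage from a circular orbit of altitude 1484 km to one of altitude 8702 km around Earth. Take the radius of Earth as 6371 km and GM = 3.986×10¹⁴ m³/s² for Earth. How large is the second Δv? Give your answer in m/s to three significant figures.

Δv ≈ 886 m/s

r₁ = 6371 + 1484 = 7855.0 km = 7.8550×10⁶ m.
r₂ = 6371 + 8702 = 15073 km = 1.5073×10⁷ m.
Transfer ellipse a_t = (r₁ + r₂)/2 = 1.146×10⁷ m.
At r₁: circular v_c1 = √(μ/r₁) = 7124 m/s; transfer-perigee v_p = √[μ(2/r₁ − 1/a_t)] = 8168 m/s.
At r₂: circular v_c2 = √(μ/r₂) = 5142 m/s; transfer-apogee v_a = √[μ(2/r₂ − 1/a_t)] = 4257 m/s.
Δv₂ = v_c2 − v_a = 885.7 m/s.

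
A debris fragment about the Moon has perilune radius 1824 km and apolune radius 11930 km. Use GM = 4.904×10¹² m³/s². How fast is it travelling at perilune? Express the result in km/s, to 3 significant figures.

Semi-major axis a = (r_p + r_a)/2 = 6877.0 km = 6.877×10⁶ m.
Vis-viva: v² = μ(2/r − 1/a) = 4.904×10¹² × (1.096×10⁻⁶ − 1.454×10⁻⁷) = 4.664×10⁶ m²/s².
v = 2160 m/s = 2.160 km/s.

v ≈ 2.16 km/s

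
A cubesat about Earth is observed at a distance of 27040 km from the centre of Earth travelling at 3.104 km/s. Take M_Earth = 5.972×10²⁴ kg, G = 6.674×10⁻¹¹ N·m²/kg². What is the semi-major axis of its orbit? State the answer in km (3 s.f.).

μ = GM = 6.674×10⁻¹¹ × 5.972×10²⁴ = 3.986×10¹⁴ m³/s².
r = 2.704×10⁷ m.
Specific orbital energy ε = v²/2 − μ/r = (3104)²/2 − 3.986×10¹⁴/2.704×10⁷ = -9.923×10⁶ J/kg.
Since ε = −μ/(2a), a = −μ/(2ε) = 2.008×10⁷ m = 20084 km.

a ≈ 20100 km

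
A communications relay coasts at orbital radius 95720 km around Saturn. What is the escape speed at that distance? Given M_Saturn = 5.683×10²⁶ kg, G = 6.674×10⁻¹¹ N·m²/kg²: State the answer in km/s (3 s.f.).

v_esc ≈ 28.2 km/s

μ = GM = 6.674×10⁻¹¹ × 5.683×10²⁶ = 3.793×10¹⁶ m³/s².
r = 95720 km = 9.572×10⁷ m.
Escape speed v_esc = √(2μ/r) = √(2 × 3.793×10¹⁶ / 9.572×10⁷) = √(7.925×10⁸) = 28150 m/s.
= 28.15 km/s.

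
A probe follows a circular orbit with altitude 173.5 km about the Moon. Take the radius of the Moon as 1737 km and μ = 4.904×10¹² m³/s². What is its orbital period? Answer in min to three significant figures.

r = 1737 + 173.5 = 1910.5 km = 1.9105×10⁶ m.
Kepler's third law: T = 2π√(r³/μ) = 2π√((1.910×10⁶)³ / 4.904×10¹²).
r³/μ = 1.422×10⁶ s², so T = 2π × 1.192×10³ = 7.492×10³ s.
Converting: 7.492×10³ s ÷ 60.00 = 124.9 min.

T ≈ 125 min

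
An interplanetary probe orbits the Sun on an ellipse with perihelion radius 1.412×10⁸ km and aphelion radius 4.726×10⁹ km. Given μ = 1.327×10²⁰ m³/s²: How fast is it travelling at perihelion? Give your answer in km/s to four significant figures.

v ≈ 42.72 km/s

Semi-major axis a = (r_p + r_a)/2 = 2.4336×10⁹ km = 2.434×10¹² m.
Vis-viva: v² = μ(2/r − 1/a) = 1.327×10²⁰ × (1.416×10⁻¹¹ − 4.109×10⁻¹³) = 1.825×10⁹ m²/s².
v = 42720 m/s = 42.72 km/s.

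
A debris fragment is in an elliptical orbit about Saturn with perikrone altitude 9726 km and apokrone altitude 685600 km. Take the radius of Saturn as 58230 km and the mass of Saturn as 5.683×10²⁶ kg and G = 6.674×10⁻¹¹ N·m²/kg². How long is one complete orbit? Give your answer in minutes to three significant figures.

T ≈ 4400 minutes

μ = GM = 6.674×10⁻¹¹ × 5.683×10²⁶ = 3.793×10¹⁶ m³/s².
r_p = 58230 + 9726 = 67956 km = 6.7956×10⁷ m.
r_a = 58230 + 685600 = 743830 km = 7.4383×10⁸ m.
Semi-major axis a = (r_p + r_a)/2 = (67956 + 7.4383×10⁵)/2 = 4.0589×10⁵ km = 4.059×10⁸ m.
By Kepler's third law T = 2π√(a³/μ) = 2π × 4.199×10⁴ = 2.638×10⁵ s.
= 4397 minutes.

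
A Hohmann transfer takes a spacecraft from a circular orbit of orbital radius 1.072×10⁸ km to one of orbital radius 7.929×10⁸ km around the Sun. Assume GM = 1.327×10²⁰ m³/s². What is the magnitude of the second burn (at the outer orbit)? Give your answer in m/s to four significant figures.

r₁ = 1.072×10⁸ km = 1.072×10¹¹ m.
r₂ = 7.929×10⁸ km = 7.929×10¹¹ m.
Transfer ellipse a_t = (r₁ + r₂)/2 = 4.500×10¹¹ m.
At r₁: circular v_c1 = √(μ/r₁) = 35180 m/s; transfer-perihelion v_p = √[μ(2/r₁ − 1/a_t)] = 46700 m/s.
At r₂: circular v_c2 = √(μ/r₂) = 12940 m/s; transfer-aphelion v_a = √[μ(2/r₂ − 1/a_t)] = 6314 m/s.
Δv₂ = v_c2 − v_a = 6623 m/s.

Δv ≈ 6623 m/s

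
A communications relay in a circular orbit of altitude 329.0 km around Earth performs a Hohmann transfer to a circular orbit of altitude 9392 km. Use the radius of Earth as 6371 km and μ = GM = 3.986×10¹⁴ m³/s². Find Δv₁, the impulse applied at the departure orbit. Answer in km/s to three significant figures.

Δv ≈ 1.42 km/s

r₁ = 6371 + 329.0 = 6700.0 km = 6.7000×10⁶ m.
r₂ = 6371 + 9392 = 15763 km = 1.5763×10⁷ m.
Transfer ellipse a_t = (r₁ + r₂)/2 = 1.123×10⁷ m.
At r₁: circular v_c1 = √(μ/r₁) = 7713 m/s; transfer-perigee v_p = √[μ(2/r₁ − 1/a_t)] = 9138 m/s.
Δv₁ = v_p − v_c1 = 1424 m/s.
= 1.424 km/s.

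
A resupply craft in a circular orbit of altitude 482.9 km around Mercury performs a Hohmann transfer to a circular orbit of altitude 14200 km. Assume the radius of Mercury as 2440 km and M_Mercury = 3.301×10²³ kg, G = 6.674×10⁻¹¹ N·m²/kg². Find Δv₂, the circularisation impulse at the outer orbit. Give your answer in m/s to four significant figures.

Δv ≈ 521.6 m/s

μ = GM = 6.674×10⁻¹¹ × 3.301×10²³ = 2.203×10¹³ m³/s².
r₁ = 2440 + 482.9 = 2922.9 km = 2.9229×10⁶ m.
r₂ = 2440 + 14200 = 16640 km = 1.6640×10⁷ m.
Transfer ellipse a_t = (r₁ + r₂)/2 = 9.781×10⁶ m.
At r₁: circular v_c1 = √(μ/r₁) = 2745 m/s; transfer-periherm v_p = √[μ(2/r₁ − 1/a_t)] = 3581 m/s.
At r₂: circular v_c2 = √(μ/r₂) = 1151 m/s; transfer-apoherm v_a = √[μ(2/r₂ − 1/a_t)] = 629.0 m/s.
Δv₂ = v_c2 − v_a = 521.6 m/s.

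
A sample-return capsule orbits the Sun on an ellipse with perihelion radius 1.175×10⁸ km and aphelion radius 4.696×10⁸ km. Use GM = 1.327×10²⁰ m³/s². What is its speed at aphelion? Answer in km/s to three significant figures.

v ≈ 10.6 km/s

Semi-major axis a = (r_p + r_a)/2 = 2.9355×10⁸ km = 2.936×10¹¹ m.
Vis-viva: v² = μ(2/r − 1/a) = 1.327×10²⁰ × (4.259×10⁻¹² − 3.407×10⁻¹²) = 1.131×10⁸ m²/s².
v = 10640 m/s = 10.64 km/s.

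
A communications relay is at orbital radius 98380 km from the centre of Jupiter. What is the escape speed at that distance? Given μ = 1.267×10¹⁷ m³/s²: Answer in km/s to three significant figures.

v_esc ≈ 50.8 km/s

r = 98380 km = 9.838×10⁷ m.
Escape speed v_esc = √(2μ/r) = √(2 × 1.267×10¹⁷ / 9.838×10⁷) = √(2.576×10⁹) = 50750 m/s.
= 50.75 km/s.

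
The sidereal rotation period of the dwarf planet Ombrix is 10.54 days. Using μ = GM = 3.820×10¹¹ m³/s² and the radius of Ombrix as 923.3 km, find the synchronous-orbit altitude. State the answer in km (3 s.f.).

T = 10.54 days = 9.107×10⁵ s.
A synchronous orbit has period T, so by Kepler's third law a = (μT²/4π²)^(1/3).
μT²/4π² = 3.820×10¹¹ × (9.107×10⁵)² / 39.48 = 8.024×10²¹ m³.
a = 2.002×10⁷ m = 20020 km.
Altitude h = a − R = 20020 − 923.3 = 19097 km.

h_sync ≈ 19100 km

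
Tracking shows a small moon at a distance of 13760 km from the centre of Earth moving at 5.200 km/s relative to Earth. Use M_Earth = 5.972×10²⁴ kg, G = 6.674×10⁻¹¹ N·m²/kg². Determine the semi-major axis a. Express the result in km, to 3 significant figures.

μ = GM = 6.674×10⁻¹¹ × 5.972×10²⁴ = 3.986×10¹⁴ m³/s².
r = 1.376×10⁷ m.
Specific orbital energy ε = v²/2 − μ/r = (5200)²/2 − 3.986×10¹⁴/1.376×10⁷ = -1.545×10⁷ J/kg.
Since ε = −μ/(2a), a = −μ/(2ε) = 1.290×10⁷ m = 12902 km.

a ≈ 12900 km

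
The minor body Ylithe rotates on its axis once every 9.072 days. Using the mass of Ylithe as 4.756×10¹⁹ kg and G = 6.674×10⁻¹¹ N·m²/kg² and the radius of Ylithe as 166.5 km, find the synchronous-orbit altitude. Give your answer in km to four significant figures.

μ = GM = 6.674×10⁻¹¹ × 4.756×10¹⁹ = 3.174×10⁹ m³/s².
T = 9.072 days = 7.838×10⁵ s.
A synchronous orbit has period T, so by Kepler's third law a = (μT²/4π²)^(1/3).
μT²/4π² = 3.174×10⁹ × (7.838×10⁵)² / 39.48 = 4.940×10¹⁹ m³.
a = 3.669×10⁶ m = 3669.2 km.
Altitude h = a − R = 3669.2 − 166.5 = 3502.7 km.

h_sync ≈ 3503 km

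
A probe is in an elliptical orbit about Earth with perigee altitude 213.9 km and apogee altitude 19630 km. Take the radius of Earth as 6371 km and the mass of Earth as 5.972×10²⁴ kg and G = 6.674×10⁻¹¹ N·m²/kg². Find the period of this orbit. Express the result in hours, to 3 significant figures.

T ≈ 5.75 hours

μ = GM = 6.674×10⁻¹¹ × 5.972×10²⁴ = 3.986×10¹⁴ m³/s².
r_p = 6371 + 213.9 = 6584.9 km = 6.5849×10⁶ m.
r_a = 6371 + 19630 = 26001 km = 2.6001×10⁷ m.
Semi-major axis a = (r_p + r_a)/2 = (6584.9 + 26001)/2 = 16293 km = 1.629×10⁷ m.
By Kepler's third law T = 2π√(a³/μ) = 2π × 3.294×10³ = 2.070×10⁴ s.
= 5.749 hours.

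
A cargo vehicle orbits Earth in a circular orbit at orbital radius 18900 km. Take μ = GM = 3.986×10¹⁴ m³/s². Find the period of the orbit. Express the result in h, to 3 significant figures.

r = 18900 km = 1.890×10⁷ m.
Kepler's third law: T = 2π√(r³/μ) = 2π√((1.890×10⁷)³ / 3.986×10¹⁴).
r³/μ = 1.694×10⁷ s², so T = 2π × 4.116×10³ = 2.586×10⁴ s.
Converting: 2.586×10⁴ s ÷ 3600 = 7.183 h.

T ≈ 7.18 h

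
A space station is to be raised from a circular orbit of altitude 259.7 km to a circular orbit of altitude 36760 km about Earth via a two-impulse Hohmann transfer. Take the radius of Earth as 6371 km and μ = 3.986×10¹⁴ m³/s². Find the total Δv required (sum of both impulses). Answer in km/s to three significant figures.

Δv_total ≈ 3.93 km/s

r₁ = 6371 + 259.7 = 6630.7 km = 6.6307×10⁶ m.
r₂ = 6371 + 36760 = 43131 km = 4.3131×10⁷ m.
Transfer ellipse a_t = (r₁ + r₂)/2 = 2.488×10⁷ m.
At r₁: circular v_c1 = √(μ/r₁) = 7753 m/s; transfer-perigee v_p = √[μ(2/r₁ − 1/a_t)] = 10210 m/s.
Δv₁ = v_p − v_c1 = 2455 m/s.
At r₂: circular v_c2 = √(μ/r₂) = 3040 m/s; transfer-apogee v_a = √[μ(2/r₂ − 1/a_t)] = 1569 m/s.
Δv₂ = v_c2 − v_a = 1471 m/s.
Total Δv = Δv₁ + Δv₂ = 3926 m/s = 3.926 km/s.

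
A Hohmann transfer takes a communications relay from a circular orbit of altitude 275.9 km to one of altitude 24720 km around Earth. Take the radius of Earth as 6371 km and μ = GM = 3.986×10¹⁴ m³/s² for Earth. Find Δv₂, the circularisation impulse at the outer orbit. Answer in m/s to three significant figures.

r₁ = 6371 + 275.9 = 6646.9 km = 6.6469×10⁶ m.
r₂ = 6371 + 24720 = 31091 km = 3.1091×10⁷ m.
Transfer ellipse a_t = (r₁ + r₂)/2 = 1.887×10⁷ m.
At r₁: circular v_c1 = √(μ/r₁) = 7744 m/s; transfer-perigee v_p = √[μ(2/r₁ − 1/a_t)] = 9940 m/s.
At r₂: circular v_c2 = √(μ/r₂) = 3581 m/s; transfer-apogee v_a = √[μ(2/r₂ − 1/a_t)] = 2125 m/s.
Δv₂ = v_c2 − v_a = 1455 m/s.

Δv ≈ 1460 m/s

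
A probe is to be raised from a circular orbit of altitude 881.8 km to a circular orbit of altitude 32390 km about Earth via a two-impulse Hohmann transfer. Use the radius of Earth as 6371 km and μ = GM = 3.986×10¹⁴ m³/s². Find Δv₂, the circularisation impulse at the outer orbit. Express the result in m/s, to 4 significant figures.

r₁ = 6371 + 881.8 = 7252.8 km = 7.2528×10⁶ m.
r₂ = 6371 + 32390 = 38761 km = 3.8761×10⁷ m.
Transfer ellipse a_t = (r₁ + r₂)/2 = 2.301×10⁷ m.
At r₁: circular v_c1 = √(μ/r₁) = 7413 m/s; transfer-perigee v_p = √[μ(2/r₁ − 1/a_t)] = 9622 m/s.
At r₂: circular v_c2 = √(μ/r₂) = 3207 m/s; transfer-apogee v_a = √[μ(2/r₂ − 1/a_t)] = 1801 m/s.
Δv₂ = v_c2 − v_a = 1406 m/s.

Δv ≈ 1406 m/s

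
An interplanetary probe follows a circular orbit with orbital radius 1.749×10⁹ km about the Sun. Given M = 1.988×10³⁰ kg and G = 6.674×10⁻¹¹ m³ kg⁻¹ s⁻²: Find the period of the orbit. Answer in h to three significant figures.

T ≈ 350000 h

μ = GM = 6.674×10⁻¹¹ × 1.988×10³⁰ = 1.327×10²⁰ m³/s².
r = 1.749×10⁹ km = 1.749×10¹² m.
Kepler's third law: T = 2π√(r³/μ) = 2π√((1.749×10¹²)³ / 1.327×10²⁰).
r³/μ = 4.032×10¹⁶ s², so T = 2π × 2.008×10⁸ = 1.262×10⁹ s.
Converting: 1.262×10⁹ s ÷ 3600 = 3.505×10⁵ h.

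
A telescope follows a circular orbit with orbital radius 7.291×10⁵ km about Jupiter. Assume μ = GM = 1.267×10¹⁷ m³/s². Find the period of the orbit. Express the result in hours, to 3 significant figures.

r = 7.291×10⁵ km = 7.291×10⁸ m.
Kepler's third law: T = 2π√(r³/μ) = 2π√((7.291×10⁸)³ / 1.267×10¹⁷).
r³/μ = 3.059×10⁹ s², so T = 2π × 5.531×10⁴ = 3.475×10⁵ s.
Converting: 3.475×10⁵ s ÷ 3600 = 96.53 hours.

T ≈ 96.5 hours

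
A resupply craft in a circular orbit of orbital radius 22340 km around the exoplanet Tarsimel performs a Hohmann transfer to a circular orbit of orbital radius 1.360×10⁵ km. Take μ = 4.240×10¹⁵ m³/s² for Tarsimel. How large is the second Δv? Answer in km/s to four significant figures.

Δv ≈ 2.618 km/s

r₁ = 22340 km = 2.234×10⁷ m.
r₂ = 1.360×10⁵ km = 1.360×10⁸ m.
Transfer ellipse a_t = (r₁ + r₂)/2 = 7.917×10⁷ m.
At r₁: circular v_c1 = √(μ/r₁) = 13780 m/s; transfer-periapsis v_p = √[μ(2/r₁ − 1/a_t)] = 18060 m/s.
At r₂: circular v_c2 = √(μ/r₂) = 5584 m/s; transfer-apoapsis v_a = √[μ(2/r₂ − 1/a_t)] = 2966 m/s.
Δv₂ = v_c2 − v_a = 2618 m/s.
= 2.618 km/s.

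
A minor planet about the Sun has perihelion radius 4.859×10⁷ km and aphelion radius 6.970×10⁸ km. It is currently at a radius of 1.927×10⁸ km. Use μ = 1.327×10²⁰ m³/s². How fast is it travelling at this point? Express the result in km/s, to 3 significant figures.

Semi-major axis a = (r_p + r_a)/2 = 3.7280×10⁸ km = 3.728×10¹¹ m.
Vis-viva: v² = μ(2/r − 1/a) = 1.327×10²⁰ × (1.038×10⁻¹¹ − 2.682×10⁻¹²) = 1.021×10⁹ m²/s².
v = 31960 m/s = 31.96 km/s.

v ≈ 32.0 km/s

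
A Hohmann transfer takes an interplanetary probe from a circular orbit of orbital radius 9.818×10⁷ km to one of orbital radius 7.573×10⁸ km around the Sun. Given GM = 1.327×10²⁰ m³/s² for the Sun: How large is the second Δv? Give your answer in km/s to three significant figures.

Δv ≈ 6.90 km/s

r₁ = 9.818×10⁷ km = 9.818×10¹⁰ m.
r₂ = 7.573×10⁸ km = 7.573×10¹¹ m.
Transfer ellipse a_t = (r₁ + r₂)/2 = 4.277×10¹¹ m.
At r₁: circular v_c1 = √(μ/r₁) = 36760 m/s; transfer-perihelion v_p = √[μ(2/r₁ − 1/a_t)] = 48920 m/s.
At r₂: circular v_c2 = √(μ/r₂) = 13240 m/s; transfer-aphelion v_a = √[μ(2/r₂ − 1/a_t)] = 6342 m/s.
Δv₂ = v_c2 − v_a = 6895 m/s.
= 6.895 km/s.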